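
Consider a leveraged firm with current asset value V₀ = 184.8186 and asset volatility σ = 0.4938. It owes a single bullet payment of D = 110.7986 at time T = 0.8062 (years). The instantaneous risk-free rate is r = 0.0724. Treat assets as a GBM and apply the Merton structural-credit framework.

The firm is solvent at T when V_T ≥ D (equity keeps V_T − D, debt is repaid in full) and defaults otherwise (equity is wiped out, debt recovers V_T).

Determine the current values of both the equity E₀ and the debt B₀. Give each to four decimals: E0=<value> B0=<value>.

E0=83.1457 B0=101.6729

d₁ = [ln(V₀/D) + (r + σ²/2)T] / (σ√T)
   = [ln(184.8186/110.7986) + (0.0724 + 0.5·0.4938²)·0.8062] / (0.4938·√0.8062)
   = [0.511661 + 0.156660] / 0.443376 = 1.507344
d₂ = d₁ − σ√T = 1.507344 − 0.443376 = 1.063968
N(d₁) = 0.934139,  N(d₂) = 0.856328,  e^(−rT) = 0.943302
E₀ = V₀·N(d₁) − D·e^(−rT)·N(d₂)
   = 184.8186·0.934139 − 110.7986·0.943302·0.856328 = 83.145748
B₀ = V₀ − E₀ = 184.8186 − 83.145748 = 101.672852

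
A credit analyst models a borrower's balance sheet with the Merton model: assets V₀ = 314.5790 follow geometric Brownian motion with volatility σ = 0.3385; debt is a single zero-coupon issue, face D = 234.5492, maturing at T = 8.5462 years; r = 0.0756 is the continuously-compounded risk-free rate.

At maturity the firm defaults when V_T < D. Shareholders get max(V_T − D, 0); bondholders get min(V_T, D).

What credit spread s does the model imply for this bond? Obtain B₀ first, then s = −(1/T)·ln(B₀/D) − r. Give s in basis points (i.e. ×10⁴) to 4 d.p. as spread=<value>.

d₁ = [ln(V₀/D) + (r + σ²/2)T] / (σ√T)
   = [ln(314.5790/234.5492) + (0.0756 + 0.5·0.3385²)·8.5462] / (0.3385·√8.5462)
   = [0.293570 + 1.135714] / 0.989567 = 1.444353
d₂ = d₁ − σ√T = 1.444353 − 0.989567 = 0.454786
N(d₁) = 0.925680,  N(d₂) = 0.675368,  e^(−rT) = 0.524090
E₀ = V₀·N(d₁) − D·e^(−rT)·N(d₂)
   = 314.5790·0.925680 − 234.5492·0.524090·0.675368 = 208.180020
B₀ = V₀ − E₀ = 314.5790 − 208.180020 = 106.398980
spread = −(1/T)·ln(B₀/D) − r = −(1/8.5462)·ln(106.398980/234.5492) − 0.0756 = 0.01689367
in basis points: 0.01689367 × 10⁴ = 168.9367 bp

spread=168.9367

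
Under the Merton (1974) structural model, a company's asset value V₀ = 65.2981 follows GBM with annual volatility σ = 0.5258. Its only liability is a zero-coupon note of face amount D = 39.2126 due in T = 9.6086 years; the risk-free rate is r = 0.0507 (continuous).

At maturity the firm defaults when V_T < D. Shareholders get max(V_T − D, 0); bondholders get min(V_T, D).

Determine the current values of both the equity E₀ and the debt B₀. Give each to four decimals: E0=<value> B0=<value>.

d₁ = [ln(V₀/D) + (r + σ²/2)T] / (σ√T)
   = [ln(65.2981/39.2126) + (0.0507 + 0.5·0.5258²)·9.6086] / (0.5258·√9.6086)
   = [0.509965 + 1.815380] / 1.629861 = 1.426713
d₂ = d₁ − σ√T = 1.426713 − 1.629861 = -0.203148
N(d₁) = 0.923169,  N(d₂) = 0.419510,  e^(−rT) = 0.614371
E₀ = V₀·N(d₁) − D·e^(−rT)·N(d₂)
   = 65.2981·0.923169 − 39.2126·0.614371·0.419510 = 50.174718
B₀ = V₀ − E₀ = 65.2981 − 50.174718 = 15.123382

E0=50.1747 B0=15.1234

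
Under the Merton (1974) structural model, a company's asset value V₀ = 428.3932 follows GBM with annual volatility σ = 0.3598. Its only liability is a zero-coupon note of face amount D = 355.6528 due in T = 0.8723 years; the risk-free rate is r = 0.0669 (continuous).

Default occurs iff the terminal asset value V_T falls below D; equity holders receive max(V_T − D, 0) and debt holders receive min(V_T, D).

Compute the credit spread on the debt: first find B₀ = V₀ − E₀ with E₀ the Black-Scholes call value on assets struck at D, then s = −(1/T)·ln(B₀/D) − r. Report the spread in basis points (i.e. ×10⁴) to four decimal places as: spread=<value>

spread=604.5002

d₁ = [ln(V₀/D) + (r + σ²/2)T] / (σ√T)
   = [ln(428.3932/355.6528) + (0.0669 + 0.5·0.3598²)·0.8723] / (0.3598·√0.8723)
   = [0.186086 + 0.114819] / 0.336042 = 0.895439
d₂ = d₁ − σ√T = 0.895439 − 0.336042 = 0.559397
N(d₁) = 0.814724,  N(d₂) = 0.712055,  e^(−rT) = 0.943313
E₀ = V₀·N(d₁) − D·e^(−rT)·N(d₂)
   = 428.3932·0.814724 − 355.6528·0.943313·0.712055 = 110.133551
B₀ = V₀ − E₀ = 428.3932 − 110.133551 = 318.259649
spread = −(1/T)·ln(B₀/D) − r = −(1/0.8723)·ln(318.259649/355.6528) − 0.0669 = 0.06045002
in basis points: 0.06045002 × 10⁴ = 604.5002 bp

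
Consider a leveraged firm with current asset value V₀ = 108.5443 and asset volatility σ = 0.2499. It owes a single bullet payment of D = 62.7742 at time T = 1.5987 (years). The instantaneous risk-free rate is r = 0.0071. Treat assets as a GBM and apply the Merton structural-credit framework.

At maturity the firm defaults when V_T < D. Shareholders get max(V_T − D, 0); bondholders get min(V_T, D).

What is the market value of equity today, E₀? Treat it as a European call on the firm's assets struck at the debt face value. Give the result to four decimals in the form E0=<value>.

d₁ = [ln(V₀/D) + (r + σ²/2)T] / (σ√T)
   = [ln(108.5443/62.7742) + (0.0071 + 0.5·0.2499²)·1.5987] / (0.2499·√1.5987)
   = [0.547614 + 0.061270] / 0.315973 = 1.927015
d₂ = d₁ − σ√T = 1.927015 − 0.315973 = 1.611042
N(d₁) = 0.973011,  N(d₂) = 0.946415,  e^(−rT) = 0.988713
E₀ = V₀·N(d₁) − D·e^(−rT)·N(d₂)
   = 108.5443·0.973011 − 62.7742·0.988713·0.946415 = 46.874924

E0=46.8749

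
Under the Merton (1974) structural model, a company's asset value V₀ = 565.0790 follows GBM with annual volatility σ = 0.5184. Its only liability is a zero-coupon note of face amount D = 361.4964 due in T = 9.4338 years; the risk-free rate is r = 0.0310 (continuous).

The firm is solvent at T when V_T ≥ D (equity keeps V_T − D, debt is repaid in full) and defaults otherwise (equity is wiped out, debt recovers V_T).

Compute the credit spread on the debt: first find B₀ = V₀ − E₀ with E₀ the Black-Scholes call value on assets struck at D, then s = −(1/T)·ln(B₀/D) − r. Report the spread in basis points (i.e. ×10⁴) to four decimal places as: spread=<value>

d₁ = [ln(V₀/D) + (r + σ²/2)T] / (σ√T)
   = [ln(565.0790/361.4964) + (0.0310 + 0.5·0.5184²)·9.4338] / (0.5184·√9.4338)
   = [0.446713 + 1.560061] / 1.592239 = 1.260347
d₂ = d₁ − σ√T = 1.260347 − 1.592239 = -0.331892
N(d₁) = 0.896228,  N(d₂) = 0.369985,  e^(−rT) = 0.746434
E₀ = V₀·N(d₁) − D·e^(−rT)·N(d₂)
   = 565.0790·0.896228 − 361.4964·0.746434·0.369985 = 406.605212
B₀ = V₀ − E₀ = 565.0790 − 406.605212 = 158.473788
spread = −(1/T)·ln(B₀/D) − r = −(1/9.4338)·ln(158.473788/361.4964) − 0.0310 = 0.05641577
in basis points: 0.05641577 × 10⁴ = 564.1577 bp

spread=564.1577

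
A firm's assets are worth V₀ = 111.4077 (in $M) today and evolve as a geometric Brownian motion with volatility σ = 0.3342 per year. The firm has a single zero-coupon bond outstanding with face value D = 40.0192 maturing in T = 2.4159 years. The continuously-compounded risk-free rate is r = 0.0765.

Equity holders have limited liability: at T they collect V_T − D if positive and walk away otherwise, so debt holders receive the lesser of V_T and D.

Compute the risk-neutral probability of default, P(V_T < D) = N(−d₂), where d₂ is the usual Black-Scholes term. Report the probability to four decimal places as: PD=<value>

PD=0.0194

d₁ = [ln(V₀/D) + (r + σ²/2)T] / (σ√T)
   = [ln(111.4077/40.0192) + (0.0765 + 0.5·0.3342²)·2.4159] / (0.3342·√2.4159)
   = [1.023837 + 0.319732] / 0.519453 = 2.586509
d₂ = d₁ − σ√T = 2.586509 − 0.519453 = 2.067057
risk-neutral PD = N(−d₂) = N(-2.067057) = 0.019364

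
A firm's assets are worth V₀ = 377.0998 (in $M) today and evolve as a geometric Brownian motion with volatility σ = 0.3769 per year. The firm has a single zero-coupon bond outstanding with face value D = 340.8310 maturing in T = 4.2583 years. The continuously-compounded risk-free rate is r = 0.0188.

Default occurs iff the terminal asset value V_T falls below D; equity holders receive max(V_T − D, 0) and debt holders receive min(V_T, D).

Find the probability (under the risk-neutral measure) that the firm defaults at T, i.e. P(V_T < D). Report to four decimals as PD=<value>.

PD=0.5620

d₁ = [ln(V₀/D) + (r + σ²/2)T] / (σ√T)
   = [ln(377.0998/340.8310) + (0.0188 + 0.5·0.3769²)·4.2583] / (0.3769·√4.2583)
   = [0.101123 + 0.382509] / 0.777758 = 0.621829
d₂ = d₁ − σ√T = 0.621829 − 0.777758 = -0.155928
risk-neutral PD = N(−d₂) = N(0.155928) = 0.561955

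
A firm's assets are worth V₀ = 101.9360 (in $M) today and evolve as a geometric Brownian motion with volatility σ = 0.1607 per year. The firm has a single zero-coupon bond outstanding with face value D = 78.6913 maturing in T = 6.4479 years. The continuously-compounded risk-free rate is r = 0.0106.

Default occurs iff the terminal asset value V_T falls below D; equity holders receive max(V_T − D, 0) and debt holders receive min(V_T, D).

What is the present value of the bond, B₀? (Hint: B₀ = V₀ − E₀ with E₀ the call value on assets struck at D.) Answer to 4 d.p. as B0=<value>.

B0=69.3117

d₁ = [ln(V₀/D) + (r + σ²/2)T] / (σ√T)
   = [ln(101.9360/78.6913) + (0.0106 + 0.5·0.1607²)·6.4479] / (0.1607·√6.4479)
   = [0.258813 + 0.151605] / 0.408061 = 1.005774
d₂ = d₁ − σ√T = 1.005774 − 0.408061 = 0.597713
N(d₁) = 0.842738,  N(d₂) = 0.724984,  e^(−rT) = 0.933936
E₀ = V₀·N(d₁) − D·e^(−rT)·N(d₂)
   = 101.9360·0.842738 − 78.6913·0.933936·0.724984 = 32.624337
B₀ = V₀ − E₀ = 101.9360 − 32.624337 = 69.311663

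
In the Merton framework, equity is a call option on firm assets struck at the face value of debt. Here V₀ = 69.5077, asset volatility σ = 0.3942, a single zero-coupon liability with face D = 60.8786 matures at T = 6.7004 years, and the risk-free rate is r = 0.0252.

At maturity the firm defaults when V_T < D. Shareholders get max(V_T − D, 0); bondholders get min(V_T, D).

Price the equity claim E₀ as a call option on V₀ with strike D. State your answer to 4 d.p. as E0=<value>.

E0=33.5570

d₁ = [ln(V₀/D) + (r + σ²/2)T] / (σ√T)
   = [ln(69.5077/60.8786) + (0.0252 + 0.5·0.3942²)·6.7004] / (0.3942·√6.7004)
   = [0.132556 + 0.689450] / 1.020392 = 0.805578
d₂ = d₁ − σ√T = 0.805578 − 1.020392 = -0.214813
N(d₁) = 0.789757,  N(d₂) = 0.414956,  e^(−rT) = 0.844636
E₀ = V₀·N(d₁) − D·e^(−rT)·N(d₂)
   = 69.5077·0.789757 − 60.8786·0.844636·0.414956 = 33.557041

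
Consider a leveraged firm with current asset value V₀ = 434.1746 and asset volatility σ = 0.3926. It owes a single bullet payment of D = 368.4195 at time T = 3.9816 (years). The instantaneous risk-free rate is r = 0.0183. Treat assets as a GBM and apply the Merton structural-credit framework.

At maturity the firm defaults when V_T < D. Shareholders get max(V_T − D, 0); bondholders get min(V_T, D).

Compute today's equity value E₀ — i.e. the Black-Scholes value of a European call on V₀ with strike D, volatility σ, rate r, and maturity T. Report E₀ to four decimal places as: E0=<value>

E0=169.2392

d₁ = [ln(V₀/D) + (r + σ²/2)T] / (σ√T)
   = [ln(434.1746/368.4195) + (0.0183 + 0.5·0.3926²)·3.9816] / (0.3926·√3.9816)
   = [0.164225 + 0.379715] / 0.783392 = 0.694339
d₂ = d₁ − σ√T = 0.694339 − 0.783392 = -0.089053
N(d₁) = 0.756265,  N(d₂) = 0.464520,  e^(−rT) = 0.929728
E₀ = V₀·N(d₁) − D·e^(−rT)·N(d₂)
   = 434.1746·0.756265 − 368.4195·0.929728·0.464520 = 169.239173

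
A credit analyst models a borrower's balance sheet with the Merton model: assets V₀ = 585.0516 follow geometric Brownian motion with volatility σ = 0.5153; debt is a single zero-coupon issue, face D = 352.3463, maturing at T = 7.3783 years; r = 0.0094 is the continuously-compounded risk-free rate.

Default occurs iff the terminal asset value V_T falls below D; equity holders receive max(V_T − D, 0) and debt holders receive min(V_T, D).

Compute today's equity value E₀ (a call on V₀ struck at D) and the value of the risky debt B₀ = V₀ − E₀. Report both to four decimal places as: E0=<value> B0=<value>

d₁ = [ln(V₀/D) + (r + σ²/2)T] / (σ√T)
   = [ln(585.0516/352.3463) + (0.0094 + 0.5·0.5153²)·7.3783] / (0.5153·√7.3783)
   = [0.507086 + 1.048951] / 1.399711 = 1.111684
d₂ = d₁ − σ√T = 1.111684 − 1.399711 = -0.288026
N(d₁) = 0.866863,  N(d₂) = 0.386663,  e^(−rT) = 0.932994
E₀ = V₀·N(d₁) − D·e^(−rT)·N(d₂)
   = 585.0516·0.866863 − 352.3463·0.932994·0.386663 = 380.049039
B₀ = V₀ − E₀ = 585.0516 − 380.049039 = 205.002561

E0=380.0490 B0=205.0026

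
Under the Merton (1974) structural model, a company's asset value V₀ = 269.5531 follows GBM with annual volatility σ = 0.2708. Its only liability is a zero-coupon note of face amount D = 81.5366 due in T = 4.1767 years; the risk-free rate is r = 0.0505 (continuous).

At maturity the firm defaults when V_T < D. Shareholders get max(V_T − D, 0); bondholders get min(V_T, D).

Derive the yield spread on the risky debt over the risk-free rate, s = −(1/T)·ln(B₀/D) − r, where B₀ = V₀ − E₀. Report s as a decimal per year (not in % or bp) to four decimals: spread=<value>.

d₁ = [ln(V₀/D) + (r + σ²/2)T] / (σ√T)
   = [ln(269.5531/81.5366) + (0.0505 + 0.5·0.2708²)·4.1767] / (0.2708·√4.1767)
   = [1.195713 + 0.364068] / 0.553433 = 2.818372
d₂ = d₁ − σ√T = 2.818372 − 0.553433 = 2.264939
N(d₁) = 0.997587,  N(d₂) = 0.988242,  e^(−rT) = 0.809836
E₀ = V₀·N(d₁) − D·e^(−rT)·N(d₂)
   = 269.5531·0.997587 − 81.5366·0.809836·0.988242 = 203.647688
B₀ = V₀ − E₀ = 269.5531 − 203.647688 = 65.905412
spread = −(1/T)·ln(B₀/D) − r = −(1/4.1767)·ln(65.905412/81.5366) − 0.0505 = 0.00045684

spread=0.0005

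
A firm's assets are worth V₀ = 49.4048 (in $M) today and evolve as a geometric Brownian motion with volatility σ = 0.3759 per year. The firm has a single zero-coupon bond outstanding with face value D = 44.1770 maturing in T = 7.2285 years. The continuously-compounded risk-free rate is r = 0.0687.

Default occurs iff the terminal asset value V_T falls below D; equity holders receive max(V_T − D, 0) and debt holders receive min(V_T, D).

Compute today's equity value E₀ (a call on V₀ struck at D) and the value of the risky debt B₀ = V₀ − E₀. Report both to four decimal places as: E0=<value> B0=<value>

d₁ = [ln(V₀/D) + (r + σ²/2)T] / (σ√T)
   = [ln(49.4048/44.1770) + (0.0687 + 0.5·0.3759²)·7.2285] / (0.3759·√7.2285)
   = [0.111843 + 1.007294] / 1.010640 = 1.107356
d₂ = d₁ − σ√T = 1.107356 − 1.010640 = 0.096716
N(d₁) = 0.865930,  N(d₂) = 0.538524,  e^(−rT) = 0.608598
E₀ = V₀·N(d₁) − D·e^(−rT)·N(d₂)
   = 49.4048·0.865930 − 44.1770·0.608598·0.538524 = 28.302329
B₀ = V₀ − E₀ = 49.4048 − 28.302329 = 21.102471

E0=28.3023 B0=21.1025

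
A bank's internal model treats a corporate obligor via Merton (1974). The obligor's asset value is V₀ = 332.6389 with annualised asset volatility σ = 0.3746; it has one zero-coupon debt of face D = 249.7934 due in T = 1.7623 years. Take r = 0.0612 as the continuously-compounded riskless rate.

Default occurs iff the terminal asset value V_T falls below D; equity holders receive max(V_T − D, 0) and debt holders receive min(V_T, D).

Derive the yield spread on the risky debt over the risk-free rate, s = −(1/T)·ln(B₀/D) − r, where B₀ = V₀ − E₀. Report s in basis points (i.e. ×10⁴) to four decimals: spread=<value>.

spread=426.4509

d₁ = [ln(V₀/D) + (r + σ²/2)T] / (σ√T)
   = [ln(332.6389/249.7934) + (0.0612 + 0.5·0.3746²)·1.7623] / (0.3746·√1.7623)
   = [0.286423 + 0.231500] / 0.497288 = 1.041497
d₂ = d₁ − σ√T = 1.041497 − 0.497288 = 0.544209
N(d₁) = 0.851178,  N(d₂) = 0.706851,  e^(−rT) = 0.897760
E₀ = V₀·N(d₁) − D·e^(−rT)·N(d₂)
   = 332.6389·0.851178 − 249.7934·0.897760·0.706851 = 124.620199
B₀ = V₀ − E₀ = 332.6389 − 124.620199 = 208.018701
spread = −(1/T)·ln(B₀/D) − r = −(1/1.7623)·ln(208.018701/249.7934) − 0.0612 = 0.04264509
in basis points: 0.04264509 × 10⁴ = 426.4509 bp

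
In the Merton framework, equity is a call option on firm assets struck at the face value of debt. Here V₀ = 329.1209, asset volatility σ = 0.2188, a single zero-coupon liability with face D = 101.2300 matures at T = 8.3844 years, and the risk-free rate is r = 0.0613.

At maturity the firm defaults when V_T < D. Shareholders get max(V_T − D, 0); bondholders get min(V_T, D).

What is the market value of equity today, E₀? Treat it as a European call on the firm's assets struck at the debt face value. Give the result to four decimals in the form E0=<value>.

d₁ = [ln(V₀/D) + (r + σ²/2)T] / (σ√T)
   = [ln(329.1209/101.2300) + (0.0613 + 0.5·0.2188²)·8.3844] / (0.2188·√8.3844)
   = [1.179030 + 0.714659] / 0.633554 = 2.988996
d₂ = d₁ − σ√T = 2.988996 − 0.633554 = 2.355442
N(d₁) = 0.998601,  N(d₂) = 0.990750,  e^(−rT) = 0.598120
E₀ = V₀·N(d₁) − D·e^(−rT)·N(d₂)
   = 329.1209·0.998601 − 101.2300·0.598120·0.990750 = 268.672691

E0=268.6727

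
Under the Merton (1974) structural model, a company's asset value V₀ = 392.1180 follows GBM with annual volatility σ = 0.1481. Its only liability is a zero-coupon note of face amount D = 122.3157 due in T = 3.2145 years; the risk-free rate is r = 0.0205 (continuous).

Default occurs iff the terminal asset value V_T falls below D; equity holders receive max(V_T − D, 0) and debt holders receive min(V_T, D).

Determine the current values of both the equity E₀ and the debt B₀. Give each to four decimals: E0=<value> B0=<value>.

d₁ = [ln(V₀/D) + (r + σ²/2)T] / (σ√T)
   = [ln(392.1180/122.3157) + (0.0205 + 0.5·0.1481²)·3.2145] / (0.1481·√3.2145)
   = [1.164957 + 0.101150] / 0.265529 = 4.768248
d₂ = d₁ − σ√T = 4.768248 − 0.265529 = 4.502719
N(d₁) = 0.999999,  N(d₂) = 0.999997,  e^(−rT) = 0.936227
E₀ = V₀·N(d₁) − D·e^(−rT)·N(d₂)
   = 392.1180·0.999999 − 122.3157·0.936227·0.999997 = 277.602752
B₀ = V₀ − E₀ = 392.1180 − 277.602752 = 114.515248

E0=277.6028 B0=114.5152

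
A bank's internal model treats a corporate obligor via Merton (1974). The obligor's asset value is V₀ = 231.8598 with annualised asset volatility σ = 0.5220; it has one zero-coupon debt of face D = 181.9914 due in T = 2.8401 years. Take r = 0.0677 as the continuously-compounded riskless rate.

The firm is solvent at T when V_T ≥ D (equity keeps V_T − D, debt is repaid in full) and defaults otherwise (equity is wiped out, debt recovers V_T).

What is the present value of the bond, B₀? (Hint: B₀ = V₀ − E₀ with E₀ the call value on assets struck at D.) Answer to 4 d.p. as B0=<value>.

B0=118.9403

d₁ = [ln(V₀/D) + (r + σ²/2)T] / (σ√T)
   = [ln(231.8598/181.9914) + (0.0677 + 0.5·0.5220²)·2.8401] / (0.5220·√2.8401)
   = [0.242173 + 0.579216] / 0.879706 = 0.933709
d₂ = d₁ − σ√T = 0.933709 − 0.879706 = 0.054004
N(d₁) = 0.824773,  N(d₂) = 0.521534,  e^(−rT) = 0.825080
E₀ = V₀·N(d₁) − D·e^(−rT)·N(d₂)
   = 231.8598·0.824773 − 181.9914·0.825080·0.521534 = 112.919495
B₀ = V₀ − E₀ = 231.8598 − 112.919495 = 118.940305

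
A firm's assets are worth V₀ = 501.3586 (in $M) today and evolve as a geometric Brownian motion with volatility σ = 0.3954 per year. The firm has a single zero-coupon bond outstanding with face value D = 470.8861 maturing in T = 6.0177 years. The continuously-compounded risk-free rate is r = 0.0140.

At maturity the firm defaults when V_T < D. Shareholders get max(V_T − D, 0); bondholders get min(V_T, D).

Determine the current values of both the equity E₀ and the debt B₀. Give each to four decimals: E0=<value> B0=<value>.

E0=210.0007 B0=291.3579

d₁ = [ln(V₀/D) + (r + σ²/2)T] / (σ√T)
   = [ln(501.3586/470.8861) + (0.0140 + 0.5·0.3954²)·6.0177] / (0.3954·√6.0177)
   = [0.062705 + 0.554655] / 0.969956 = 0.636483
d₂ = d₁ − σ√T = 0.636483 − 0.969956 = -0.333473
N(d₁) = 0.737769,  N(d₂) = 0.369389,  e^(−rT) = 0.919203
E₀ = V₀·N(d₁) − D·e^(−rT)·N(d₂)
   = 501.3586·0.737769 − 470.8861·0.919203·0.369389 = 210.000658
B₀ = V₀ − E₀ = 501.3586 − 210.000658 = 291.357942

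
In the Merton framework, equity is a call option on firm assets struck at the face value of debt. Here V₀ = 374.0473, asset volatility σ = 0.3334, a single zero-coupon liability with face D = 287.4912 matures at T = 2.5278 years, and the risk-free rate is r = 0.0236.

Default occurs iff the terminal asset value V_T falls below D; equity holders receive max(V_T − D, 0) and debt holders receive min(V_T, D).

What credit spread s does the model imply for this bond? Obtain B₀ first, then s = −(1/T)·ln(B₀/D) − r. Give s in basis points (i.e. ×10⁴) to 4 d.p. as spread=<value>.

spread=423.7954

d₁ = [ln(V₀/D) + (r + σ²/2)T] / (σ√T)
   = [ln(374.0473/287.4912) + (0.0236 + 0.5·0.3334²)·2.5278] / (0.3334·√2.5278)
   = [0.263190 + 0.200146] / 0.530075 = 0.874095
d₂ = d₁ − σ√T = 0.874095 − 0.530075 = 0.344021
N(d₁) = 0.808967,  N(d₂) = 0.634585,  e^(−rT) = 0.942088
E₀ = V₀·N(d₁) − D·e^(−rT)·N(d₂)
   = 374.0473·0.808967 − 287.4912·0.942088·0.634585 = 130.719583
B₀ = V₀ − E₀ = 374.0473 − 130.719583 = 243.327717
spread = −(1/T)·ln(B₀/D) − r = −(1/2.5278)·ln(243.327717/287.4912) − 0.0236 = 0.04237954
in basis points: 0.04237954 × 10⁴ = 423.7954 bp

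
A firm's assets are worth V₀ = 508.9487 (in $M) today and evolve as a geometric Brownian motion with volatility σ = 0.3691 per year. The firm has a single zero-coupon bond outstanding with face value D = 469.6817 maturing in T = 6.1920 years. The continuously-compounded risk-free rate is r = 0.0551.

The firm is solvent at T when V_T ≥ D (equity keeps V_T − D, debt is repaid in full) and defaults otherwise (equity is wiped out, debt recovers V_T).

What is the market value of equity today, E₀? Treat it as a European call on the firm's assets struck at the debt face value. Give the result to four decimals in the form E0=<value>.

E0=250.7947

d₁ = [ln(V₀/D) + (r + σ²/2)T] / (σ√T)
   = [ln(508.9487/469.6817) + (0.0551 + 0.5·0.3691²)·6.1920] / (0.3691·√6.1920)
   = [0.080292 + 0.762962] / 0.918458 = 0.918119
d₂ = d₁ − σ√T = 0.918119 − 0.918458 = -0.000339
N(d₁) = 0.820722,  N(d₂) = 0.499865,  e^(−rT) = 0.710931
E₀ = V₀·N(d₁) − D·e^(−rT)·N(d₂)
   = 508.9487·0.820722 − 469.6817·0.710931·0.499865 = 250.794713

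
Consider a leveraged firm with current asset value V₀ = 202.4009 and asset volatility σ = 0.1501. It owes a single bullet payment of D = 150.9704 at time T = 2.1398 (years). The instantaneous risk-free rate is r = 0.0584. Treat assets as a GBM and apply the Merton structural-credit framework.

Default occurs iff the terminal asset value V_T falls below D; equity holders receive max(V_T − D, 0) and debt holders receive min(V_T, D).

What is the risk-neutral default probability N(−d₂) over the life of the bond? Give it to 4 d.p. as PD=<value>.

PD=0.0364

d₁ = [ln(V₀/D) + (r + σ²/2)T] / (σ√T)
   = [ln(202.4009/150.9704) + (0.0584 + 0.5·0.1501²)·2.1398] / (0.1501·√2.1398)
   = [0.293167 + 0.149069] / 0.219567 = 2.014126
d₂ = d₁ − σ√T = 2.014126 − 0.219567 = 1.794559
risk-neutral PD = N(−d₂) = N(-1.794559) = 0.036362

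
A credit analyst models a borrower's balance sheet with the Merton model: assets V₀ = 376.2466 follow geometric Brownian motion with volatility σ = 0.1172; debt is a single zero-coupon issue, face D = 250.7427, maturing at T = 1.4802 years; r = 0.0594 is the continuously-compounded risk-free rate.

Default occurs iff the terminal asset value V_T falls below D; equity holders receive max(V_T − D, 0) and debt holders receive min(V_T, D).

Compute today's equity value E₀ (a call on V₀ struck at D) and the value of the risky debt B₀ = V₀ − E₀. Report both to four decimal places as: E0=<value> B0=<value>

d₁ = [ln(V₀/D) + (r + σ²/2)T] / (σ√T)
   = [ln(376.2466/250.7427) + (0.0594 + 0.5·0.1172²)·1.4802] / (0.1172·√1.4802)
   = [0.405817 + 0.098090] / 0.142590 = 3.533969
d₂ = d₁ − σ√T = 3.533969 − 0.142590 = 3.391380
N(d₁) = 0.999795,  N(d₂) = 0.999652,  e^(−rT) = 0.915831
E₀ = V₀·N(d₁) − D·e^(−rT)·N(d₂)
   = 376.2466·0.999795 − 250.7427·0.915831·0.999652 = 146.611601
B₀ = V₀ − E₀ = 376.2466 − 146.611601 = 229.634999

E0=146.6116 B0=229.6350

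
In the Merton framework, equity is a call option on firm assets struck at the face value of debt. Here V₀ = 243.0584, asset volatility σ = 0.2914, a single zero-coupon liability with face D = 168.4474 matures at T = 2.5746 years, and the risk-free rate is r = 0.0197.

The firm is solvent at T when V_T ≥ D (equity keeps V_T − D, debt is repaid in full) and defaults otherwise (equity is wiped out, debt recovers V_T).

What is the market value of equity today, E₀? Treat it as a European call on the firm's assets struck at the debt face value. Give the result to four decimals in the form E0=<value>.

d₁ = [ln(V₀/D) + (r + σ²/2)T] / (σ√T)
   = [ln(243.0584/168.4474) + (0.0197 + 0.5·0.2914²)·2.5746] / (0.2914·√2.5746)
   = [0.366678 + 0.160029] / 0.467568 = 1.126484
d₂ = d₁ − σ√T = 1.126484 − 0.467568 = 0.658917
N(d₁) = 0.870020,  N(d₂) = 0.745025,  e^(−rT) = 0.950545
E₀ = V₀·N(d₁) − D·e^(−rT)·N(d₂)
   = 243.0584·0.870020 − 168.4474·0.950545·0.745025 = 92.174478

E0=92.1745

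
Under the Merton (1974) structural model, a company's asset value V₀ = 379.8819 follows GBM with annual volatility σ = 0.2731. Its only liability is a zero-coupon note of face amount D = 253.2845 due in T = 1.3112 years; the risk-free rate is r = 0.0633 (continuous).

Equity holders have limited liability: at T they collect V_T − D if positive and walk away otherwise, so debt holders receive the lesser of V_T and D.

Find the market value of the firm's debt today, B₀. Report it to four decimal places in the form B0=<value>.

d₁ = [ln(V₀/D) + (r + σ²/2)T] / (σ√T)
   = [ln(379.8819/253.2845) + (0.0633 + 0.5·0.2731²)·1.3112] / (0.2731·√1.3112)
   = [0.405347 + 0.131896] / 0.312720 = 1.717966
d₂ = d₁ − σ√T = 1.717966 − 0.312720 = 1.405246
N(d₁) = 0.957099,  N(d₂) = 0.920026,  e^(−rT) = 0.920352
E₀ = V₀·N(d₁) − D·e^(−rT)·N(d₂)
   = 379.8819·0.957099 − 253.2845·0.920352·0.920026 = 149.116351
B₀ = V₀ − E₀ = 379.8819 − 149.116351 = 230.765549

B0=230.7655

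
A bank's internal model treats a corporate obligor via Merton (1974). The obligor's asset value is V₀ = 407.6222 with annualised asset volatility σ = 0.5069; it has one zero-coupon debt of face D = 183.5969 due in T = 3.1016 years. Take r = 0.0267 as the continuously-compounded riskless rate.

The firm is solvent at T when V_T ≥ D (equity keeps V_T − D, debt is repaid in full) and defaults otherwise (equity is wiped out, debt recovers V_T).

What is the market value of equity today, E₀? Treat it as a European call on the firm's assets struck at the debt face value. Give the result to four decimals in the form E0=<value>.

E0=257.4390

d₁ = [ln(V₀/D) + (r + σ²/2)T] / (σ√T)
   = [ln(407.6222/183.5969) + (0.0267 + 0.5·0.5069²)·3.1016] / (0.5069·√3.1016)
   = [0.797598 + 0.481287] / 0.892720 = 1.432572
d₂ = d₁ − σ√T = 1.432572 − 0.892720 = 0.539852
N(d₁) = 0.924010,  N(d₂) = 0.705350,  e^(−rT) = 0.920524
E₀ = V₀·N(d₁) − D·e^(−rT)·N(d₂)
   = 407.6222·0.924010 − 183.5969·0.920524·0.705350 = 257.439001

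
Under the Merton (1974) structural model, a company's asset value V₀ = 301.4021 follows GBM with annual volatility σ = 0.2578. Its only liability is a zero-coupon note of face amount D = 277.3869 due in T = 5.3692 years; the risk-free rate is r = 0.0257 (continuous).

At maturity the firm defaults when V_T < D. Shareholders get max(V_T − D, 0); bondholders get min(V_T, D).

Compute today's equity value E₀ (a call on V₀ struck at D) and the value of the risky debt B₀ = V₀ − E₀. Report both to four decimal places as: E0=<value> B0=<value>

E0=97.8079 B0=203.5942

d₁ = [ln(V₀/D) + (r + σ²/2)T] / (σ√T)
   = [ln(301.4021/277.3869) + (0.0257 + 0.5·0.2578²)·5.3692] / (0.2578·√5.3692)
   = [0.083032 + 0.316409] / 0.597362 = 0.668675
d₂ = d₁ − σ√T = 0.668675 − 0.597362 = 0.071313
N(d₁) = 0.748149,  N(d₂) = 0.528426,  e^(−rT) = 0.871109
E₀ = V₀·N(d₁) − D·e^(−rT)·N(d₂)
   = 301.4021·0.748149 − 277.3869·0.871109·0.528426 = 97.807877
B₀ = V₀ − E₀ = 301.4021 − 97.807877 = 203.594223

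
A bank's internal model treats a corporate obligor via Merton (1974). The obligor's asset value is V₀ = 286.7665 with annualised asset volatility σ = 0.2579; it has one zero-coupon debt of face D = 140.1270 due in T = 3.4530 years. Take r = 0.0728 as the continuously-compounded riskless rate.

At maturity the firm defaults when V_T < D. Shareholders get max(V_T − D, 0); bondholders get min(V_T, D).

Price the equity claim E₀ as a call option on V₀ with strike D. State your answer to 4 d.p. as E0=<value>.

E0=178.4544

d₁ = [ln(V₀/D) + (r + σ²/2)T] / (σ√T)
   = [ln(286.7665/140.1270) + (0.0728 + 0.5·0.2579²)·3.4530] / (0.2579·√3.4530)
   = [0.716119 + 0.366212] / 0.479236 = 2.258450
d₂ = d₁ − σ√T = 2.258450 − 0.479236 = 1.779214
N(d₁) = 0.988041,  N(d₂) = 0.962398,  e^(−rT) = 0.777728
E₀ = V₀·N(d₁) − D·e^(−rT)·N(d₂)
   = 286.7665·0.988041 − 140.1270·0.777728·0.962398 = 178.454351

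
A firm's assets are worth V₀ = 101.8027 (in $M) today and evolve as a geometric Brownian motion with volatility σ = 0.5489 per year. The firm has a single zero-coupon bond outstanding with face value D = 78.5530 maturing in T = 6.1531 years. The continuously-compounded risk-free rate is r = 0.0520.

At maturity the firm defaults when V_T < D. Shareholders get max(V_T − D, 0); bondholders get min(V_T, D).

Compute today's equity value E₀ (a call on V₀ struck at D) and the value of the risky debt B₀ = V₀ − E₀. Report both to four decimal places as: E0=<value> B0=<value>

d₁ = [ln(V₀/D) + (r + σ²/2)T] / (σ√T)
   = [ln(101.8027/78.5530) + (0.0520 + 0.5·0.5489²)·6.1531] / (0.5489·√6.1531)
   = [0.259263 + 1.246899] / 1.361571 = 1.106194
d₂ = d₁ − σ√T = 1.106194 − 1.361571 = -0.255377
N(d₁) = 0.865679,  N(d₂) = 0.399216,  e^(−rT) = 0.726177
E₀ = V₀·N(d₁) − D·e^(−rT)·N(d₂)
   = 101.8027·0.865679 − 78.5530·0.726177·0.399216 = 65.355790
B₀ = V₀ − E₀ = 101.8027 − 65.355790 = 36.446910

E0=65.3558 B0=36.4469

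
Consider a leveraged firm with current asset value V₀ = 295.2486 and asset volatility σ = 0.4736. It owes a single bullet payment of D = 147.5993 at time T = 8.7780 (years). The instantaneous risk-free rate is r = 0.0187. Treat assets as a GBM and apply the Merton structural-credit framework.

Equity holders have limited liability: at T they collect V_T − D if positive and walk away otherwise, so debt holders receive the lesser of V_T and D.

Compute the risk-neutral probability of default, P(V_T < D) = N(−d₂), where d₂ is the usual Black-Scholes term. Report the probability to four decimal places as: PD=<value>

d₁ = [ln(V₀/D) + (r + σ²/2)T] / (σ√T)
   = [ln(295.2486/147.5993) + (0.0187 + 0.5·0.4736²)·8.7780] / (0.4736·√8.7780)
   = [0.693317 + 1.148588] / 1.403167 = 1.312676
d₂ = d₁ − σ√T = 1.312676 − 1.403167 = -0.090491
risk-neutral PD = N(−d₂) = N(0.090491) = 0.536052

PD=0.5361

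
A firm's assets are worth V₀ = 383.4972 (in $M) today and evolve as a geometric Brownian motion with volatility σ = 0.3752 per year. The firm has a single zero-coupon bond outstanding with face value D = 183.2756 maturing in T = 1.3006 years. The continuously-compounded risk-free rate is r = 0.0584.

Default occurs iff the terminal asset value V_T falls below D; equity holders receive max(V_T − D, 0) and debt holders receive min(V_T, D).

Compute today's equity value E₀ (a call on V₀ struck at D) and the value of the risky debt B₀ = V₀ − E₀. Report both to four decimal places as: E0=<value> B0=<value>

E0=214.8035 B0=168.6937

d₁ = [ln(V₀/D) + (r + σ²/2)T] / (σ√T)
   = [ln(383.4972/183.2756) + (0.0584 + 0.5·0.3752²)·1.3006] / (0.3752·√1.3006)
   = [0.738341 + 0.167501] / 0.427893 = 2.116986
d₂ = d₁ − σ√T = 2.116986 − 0.427893 = 1.689093
N(d₁) = 0.982869,  N(d₂) = 0.954399,  e^(−rT) = 0.926858
E₀ = V₀·N(d₁) − D·e^(−rT)·N(d₂)
   = 383.4972·0.982869 − 183.2756·0.926858·0.954399 = 214.803482
B₀ = V₀ − E₀ = 383.4972 − 214.803482 = 168.693718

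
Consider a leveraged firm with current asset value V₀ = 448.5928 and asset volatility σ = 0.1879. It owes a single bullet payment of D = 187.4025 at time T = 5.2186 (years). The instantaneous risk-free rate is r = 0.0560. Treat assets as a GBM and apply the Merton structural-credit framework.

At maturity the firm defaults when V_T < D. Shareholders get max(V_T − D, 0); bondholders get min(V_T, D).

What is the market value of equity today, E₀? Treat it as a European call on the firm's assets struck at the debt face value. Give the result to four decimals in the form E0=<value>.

d₁ = [ln(V₀/D) + (r + σ²/2)T] / (σ√T)
   = [ln(448.5928/187.4025) + (0.0560 + 0.5·0.1879²)·5.2186] / (0.1879·√5.2186)
   = [0.872857 + 0.384367] / 0.429244 = 2.928928
d₂ = d₁ − σ√T = 2.928928 − 0.429244 = 2.499684
N(d₁) = 0.998299,  N(d₂) = 0.993785,  e^(−rT) = 0.746588
E₀ = V₀·N(d₁) − D·e^(−rT)·N(d₂)
   = 448.5928·0.998299 − 187.4025·0.746588·0.993785 = 308.786994

E0=308.7870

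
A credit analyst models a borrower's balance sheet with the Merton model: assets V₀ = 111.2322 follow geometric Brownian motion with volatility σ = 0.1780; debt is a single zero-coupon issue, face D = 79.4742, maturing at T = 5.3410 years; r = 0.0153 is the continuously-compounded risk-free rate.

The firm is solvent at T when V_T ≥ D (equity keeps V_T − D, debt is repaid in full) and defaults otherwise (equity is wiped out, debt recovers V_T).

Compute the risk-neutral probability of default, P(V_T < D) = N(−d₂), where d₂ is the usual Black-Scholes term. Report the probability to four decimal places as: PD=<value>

d₁ = [ln(V₀/D) + (r + σ²/2)T] / (σ√T)
   = [ln(111.2322/79.4742) + (0.0153 + 0.5·0.1780²)·5.3410] / (0.1780·√5.3410)
   = [0.336187 + 0.166329] / 0.411369 = 1.221573
d₂ = d₁ − σ√T = 1.221573 − 0.411369 = 0.810204
risk-neutral PD = N(−d₂) = N(-0.810204) = 0.208911

PD=0.2089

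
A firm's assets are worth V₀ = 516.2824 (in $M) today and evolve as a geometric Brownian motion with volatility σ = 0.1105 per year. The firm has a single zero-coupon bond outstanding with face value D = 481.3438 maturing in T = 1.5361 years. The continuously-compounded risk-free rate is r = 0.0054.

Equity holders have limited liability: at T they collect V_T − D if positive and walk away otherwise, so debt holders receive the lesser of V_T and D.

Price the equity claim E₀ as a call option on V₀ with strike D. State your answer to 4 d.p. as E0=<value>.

d₁ = [ln(V₀/D) + (r + σ²/2)T] / (σ√T)
   = [ln(516.2824/481.3438) + (0.0054 + 0.5·0.1105²)·1.5361] / (0.1105·√1.5361)
   = [0.070072 + 0.017673] / 0.136953 = 0.640695
d₂ = d₁ − σ√T = 0.640695 − 0.136953 = 0.503741
N(d₁) = 0.739139,  N(d₂) = 0.692778,  e^(−rT) = 0.991739
E₀ = V₀·N(d₁) − D·e^(−rT)·N(d₂)
   = 516.2824·0.739139 − 481.3438·0.991739·0.692778 = 50.894694

E0=50.8947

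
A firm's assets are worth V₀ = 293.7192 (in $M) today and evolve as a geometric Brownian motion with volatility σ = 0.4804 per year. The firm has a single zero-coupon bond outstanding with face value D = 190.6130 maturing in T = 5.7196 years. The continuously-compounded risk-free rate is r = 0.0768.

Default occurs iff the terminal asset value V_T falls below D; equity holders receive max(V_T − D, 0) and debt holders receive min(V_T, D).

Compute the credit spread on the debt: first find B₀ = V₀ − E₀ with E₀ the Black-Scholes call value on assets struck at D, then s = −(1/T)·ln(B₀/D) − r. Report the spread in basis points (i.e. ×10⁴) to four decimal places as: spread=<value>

spread=409.4089

d₁ = [ln(V₀/D) + (r + σ²/2)T] / (σ√T)
   = [ln(293.7192/190.6130) + (0.0768 + 0.5·0.4804²)·5.7196] / (0.4804·√5.7196)
   = [0.432379 + 1.099262] / 1.148910 = 1.333126
d₂ = d₁ − σ√T = 1.333126 − 1.148910 = 0.184216
N(d₁) = 0.908755,  N(d₂) = 0.573078,  e^(−rT) = 0.644510
E₀ = V₀·N(d₁) − D·e^(−rT)·N(d₂)
   = 293.7192·0.908755 − 190.6130·0.644510·0.573078 = 196.514956
B₀ = V₀ − E₀ = 293.7192 − 196.514956 = 97.204244
spread = −(1/T)·ln(B₀/D) − r = −(1/5.7196)·ln(97.204244/190.6130) − 0.0768 = 0.04094089
in basis points: 0.04094089 × 10⁴ = 409.4089 bp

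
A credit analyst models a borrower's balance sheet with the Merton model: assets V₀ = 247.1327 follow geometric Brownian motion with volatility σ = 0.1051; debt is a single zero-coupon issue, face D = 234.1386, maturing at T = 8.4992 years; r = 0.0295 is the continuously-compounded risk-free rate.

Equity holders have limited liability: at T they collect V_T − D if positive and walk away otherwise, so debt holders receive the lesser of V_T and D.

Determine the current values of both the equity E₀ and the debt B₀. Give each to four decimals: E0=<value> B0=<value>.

E0=70.3507 B0=176.7820

d₁ = [ln(V₀/D) + (r + σ²/2)T] / (σ√T)
   = [ln(247.1327/234.1386) + (0.0295 + 0.5·0.1051²)·8.4992] / (0.1051·√8.4992)
   = [0.054012 + 0.297668] / 0.306402 = 1.147772
d₂ = d₁ − σ√T = 1.147772 − 0.306402 = 0.841370
N(d₁) = 0.874469,  N(d₂) = 0.799930,  e^(−rT) = 0.778235
E₀ = V₀·N(d₁) − D·e^(−rT)·N(d₂)
   = 247.1327·0.874469 − 234.1386·0.778235·0.799930 = 70.350689
B₀ = V₀ − E₀ = 247.1327 − 70.350689 = 176.782011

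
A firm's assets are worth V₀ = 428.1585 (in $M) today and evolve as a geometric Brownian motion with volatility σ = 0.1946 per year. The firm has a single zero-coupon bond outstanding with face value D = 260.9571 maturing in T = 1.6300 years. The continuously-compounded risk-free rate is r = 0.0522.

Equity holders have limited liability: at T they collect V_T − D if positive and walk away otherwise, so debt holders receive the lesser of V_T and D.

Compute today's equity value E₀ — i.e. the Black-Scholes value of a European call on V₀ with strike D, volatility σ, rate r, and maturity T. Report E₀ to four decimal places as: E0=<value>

E0=188.7477

d₁ = [ln(V₀/D) + (r + σ²/2)T] / (σ√T)
   = [ln(428.1585/260.9571) + (0.0522 + 0.5·0.1946²)·1.6300] / (0.1946·√1.6300)
   = [0.495137 + 0.115949] / 0.248449 = 2.459610
d₂ = d₁ − σ√T = 2.459610 − 0.248449 = 2.211161
N(d₁) = 0.993046,  N(d₂) = 0.986488,  e^(−rT) = 0.918433
E₀ = V₀·N(d₁) − D·e^(−rT)·N(d₂)
   = 428.1585·0.993046 − 260.9571·0.918433·0.986488 = 188.747747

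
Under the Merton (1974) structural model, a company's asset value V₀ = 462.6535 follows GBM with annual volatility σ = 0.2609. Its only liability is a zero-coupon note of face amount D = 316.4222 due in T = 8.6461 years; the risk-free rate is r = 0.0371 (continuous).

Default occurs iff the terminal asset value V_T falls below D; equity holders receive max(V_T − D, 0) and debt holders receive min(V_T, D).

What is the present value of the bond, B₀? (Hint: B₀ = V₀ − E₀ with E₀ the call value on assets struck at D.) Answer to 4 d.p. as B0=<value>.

d₁ = [ln(V₀/D) + (r + σ²/2)T] / (σ√T)
   = [ln(462.6535/316.4222) + (0.0371 + 0.5·0.2609²)·8.6461] / (0.2609·√8.6461)
   = [0.379901 + 0.615035] / 0.767157 = 1.296914
d₂ = d₁ − σ√T = 1.296914 − 0.767157 = 0.529757
N(d₁) = 0.902670,  N(d₂) = 0.701860,  e^(−rT) = 0.725590
E₀ = V₀·N(d₁) − D·e^(−rT)·N(d₂)
   = 462.6535·0.902670 − 316.4222·0.725590·0.701860 = 256.481329
B₀ = V₀ − E₀ = 462.6535 − 256.481329 = 206.172171

B0=206.1722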